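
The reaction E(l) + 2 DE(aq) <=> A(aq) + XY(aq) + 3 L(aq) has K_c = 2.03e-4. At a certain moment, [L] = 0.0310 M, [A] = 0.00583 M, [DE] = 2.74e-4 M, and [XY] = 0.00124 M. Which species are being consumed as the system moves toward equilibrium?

A, XY, L (products)

(E is a pure liquid — omitted from Q_c.)
Q_c = [A]·[XY]·[L]³ / [DE]² = (0.00583)·(0.00124)·(0.0310)³ / (2.74e-4)² = 0.00287
Q_c = 0.00287 > K_c = 2.03e-4: net reverse reaction.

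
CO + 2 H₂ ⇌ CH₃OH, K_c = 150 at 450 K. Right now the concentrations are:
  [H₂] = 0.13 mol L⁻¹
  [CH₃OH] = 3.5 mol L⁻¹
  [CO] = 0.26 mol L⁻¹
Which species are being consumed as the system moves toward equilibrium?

CH₃OH (products)

Q_c = [CH₃OH] / ([CO]·[H₂]²) = (3.5) / ((0.26)·(0.13)²) = 800
Q_c = 800 > K_c = 150: net reverse reaction.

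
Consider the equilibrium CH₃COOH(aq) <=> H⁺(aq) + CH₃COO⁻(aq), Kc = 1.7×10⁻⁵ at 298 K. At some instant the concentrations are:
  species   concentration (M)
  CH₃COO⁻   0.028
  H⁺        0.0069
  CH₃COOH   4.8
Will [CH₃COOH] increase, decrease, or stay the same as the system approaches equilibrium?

Qc = [H⁺]·[CH₃COO⁻] / [CH₃COOH] = (0.0069)·(0.028) / (4.8) = 4.0×10⁻⁵
Qc = 4.0×10⁻⁵ > Kc = 1.7×10⁻⁵: net reverse reaction.
CH₃COOH is a reactant, so it increases.

increase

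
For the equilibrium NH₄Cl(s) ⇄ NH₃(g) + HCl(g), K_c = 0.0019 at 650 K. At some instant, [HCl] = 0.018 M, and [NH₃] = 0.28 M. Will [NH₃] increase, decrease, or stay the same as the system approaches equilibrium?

(NH₄Cl is a pure solid — omitted from Q_c.)
Q_c = [NH₃]·[HCl] = (0.28)·(0.018) = 0.0050
Q_c = 0.0050 > K_c = 0.0019: net reverse reaction.
NH₃ is a product, so it decreases.

decrease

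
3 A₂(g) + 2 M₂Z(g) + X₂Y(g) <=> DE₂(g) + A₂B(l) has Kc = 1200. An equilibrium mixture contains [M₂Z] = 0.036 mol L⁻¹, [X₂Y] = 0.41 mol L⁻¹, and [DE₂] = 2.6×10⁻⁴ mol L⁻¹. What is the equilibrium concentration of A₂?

(A₂B is a pure liquid — omitted from Kc.)
At equilibrium, Kc = [DE₂] / ([A₂]³·[M₂Z]²·[X₂Y]) = 1200.
(2.6×10⁻⁴) / (([A₂])³·(0.036)²·(0.41)) = 1200
[A₂]³ = 4.08×10⁻⁴ ⇒ [A₂] = 0.074 mol L⁻¹

[A₂] = 0.074 mol L⁻¹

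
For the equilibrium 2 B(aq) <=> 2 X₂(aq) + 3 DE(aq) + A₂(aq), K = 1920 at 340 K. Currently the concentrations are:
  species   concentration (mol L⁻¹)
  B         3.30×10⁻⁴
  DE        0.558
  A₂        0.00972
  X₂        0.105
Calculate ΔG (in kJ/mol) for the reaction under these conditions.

ΔG = -6.84 kJ/mol

Q = [X₂]²·[DE]³·[A₂] / [B]² = (0.105)²·(0.558)³·(0.00972) / (3.30×10⁻⁴)² = 171
ΔG = RT ln(Q/K) = (8.314 J mol⁻¹ K⁻¹)(340 K) × ln(171/1920)
   = (2.827 kJ/mol)(-2.418) = -6.84 kJ/mol
ΔG < 0, so the forward reaction is spontaneous (proceeds forward).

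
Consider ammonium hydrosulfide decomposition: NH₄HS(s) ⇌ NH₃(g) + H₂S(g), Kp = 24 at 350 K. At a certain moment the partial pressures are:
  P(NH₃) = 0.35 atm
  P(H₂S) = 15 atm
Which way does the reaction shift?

in the forward direction

(NH₄HS is a pure solid — omitted from Qp.)
Qp = P(NH₃)·P(H₂S) = (0.35)·(15) = 5.3
Qp = 5.3 < Kp = 24, so the forward reaction proceeds.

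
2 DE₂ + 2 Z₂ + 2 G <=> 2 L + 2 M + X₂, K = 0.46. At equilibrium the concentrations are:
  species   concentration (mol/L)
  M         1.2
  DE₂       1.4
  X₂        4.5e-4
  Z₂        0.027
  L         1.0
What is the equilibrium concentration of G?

At equilibrium, K = [L]²·[M]²·[X₂] / ([DE₂]²·[Z₂]²·[G]²) = 0.46.
(1.0)²·(1.2)²·(4.5e-4) / ((1.4)²·(0.027)²·([G])²) = 0.46
[G]² = 0.986 ⇒ [G] = 0.99 mol/L

[G] = 0.99 mol/L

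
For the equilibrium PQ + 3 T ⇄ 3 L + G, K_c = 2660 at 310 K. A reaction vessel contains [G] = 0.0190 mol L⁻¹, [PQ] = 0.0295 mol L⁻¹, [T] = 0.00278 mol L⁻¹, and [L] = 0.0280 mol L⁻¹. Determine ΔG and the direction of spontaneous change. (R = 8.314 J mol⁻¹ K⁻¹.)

ΔG = -3.60 kJ/mol; the forward reaction is spontaneous

Q_c = [L]³·[G] / ([PQ]·[T]³) = (0.0280)³·(0.0190) / ((0.0295)·(0.00278)³) = 658
ΔG = RT ln(Q_c/K_c) = (8.314 J mol⁻¹ K⁻¹)(310 K) × ln(658/2660)
   = (2.577 kJ/mol)(-1.397) = -3.60 kJ/mol
ΔG < 0, so the forward reaction is spontaneous (proceeds forward).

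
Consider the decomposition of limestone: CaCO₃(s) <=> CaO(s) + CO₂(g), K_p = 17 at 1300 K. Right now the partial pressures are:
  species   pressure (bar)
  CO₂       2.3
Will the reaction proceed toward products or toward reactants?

(CaCO₃, CaO are pure solids — omitted from Q_p.)
Q_p = P(CO₂) = 2.3
Q_p = 2.3 < K_p = 17, so the forward reaction proceeds.

in the forward direction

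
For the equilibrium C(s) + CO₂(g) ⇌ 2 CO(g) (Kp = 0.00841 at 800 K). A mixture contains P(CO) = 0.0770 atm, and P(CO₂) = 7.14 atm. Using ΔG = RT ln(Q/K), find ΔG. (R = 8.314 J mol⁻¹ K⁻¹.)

ΔG = -15.4 kJ/mol

(C is a pure solid — omitted from Qp.)
Qp = P(CO)² / P(CO₂) = (0.0770)² / (7.14) = 8.30e-4
ΔG = RT ln(Qp/Kp) = (8.314 J mol⁻¹ K⁻¹)(800 K) × ln(8.30e-4/0.00841)
   = (6.651 kJ/mol)(-2.316) = -15.4 kJ/mol
ΔG < 0, so the forward reaction is spontaneous (proceeds forward).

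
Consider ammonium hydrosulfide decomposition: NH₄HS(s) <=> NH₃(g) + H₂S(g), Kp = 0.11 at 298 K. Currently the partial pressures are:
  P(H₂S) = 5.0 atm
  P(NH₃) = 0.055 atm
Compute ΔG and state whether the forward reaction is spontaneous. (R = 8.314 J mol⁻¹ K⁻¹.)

ΔG = 2.27 kJ/mol; the forward reaction is non-spontaneous

(NH₄HS is a pure solid — omitted from Qp.)
Qp = P(NH₃)·P(H₂S) = (0.055)·(5.0) = 0.275
ΔG = RT ln(Qp/Kp) = (8.314 J mol⁻¹ K⁻¹)(298 K) × ln(0.275/0.11)
   = (2.478 kJ/mol)(0.9163) = 2.27 kJ/mol
ΔG > 0, so the forward reaction is non-spontaneous (proceeds in reverse).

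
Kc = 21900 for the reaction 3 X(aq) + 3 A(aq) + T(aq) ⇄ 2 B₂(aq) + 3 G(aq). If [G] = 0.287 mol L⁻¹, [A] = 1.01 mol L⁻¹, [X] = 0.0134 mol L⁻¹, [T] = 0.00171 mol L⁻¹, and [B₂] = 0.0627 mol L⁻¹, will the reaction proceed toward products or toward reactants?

Qc = [B₂]²·[G]³ / ([X]³·[A]³·[T]) = (0.0627)²·(0.287)³ / ((0.0134)³·(1.01)³·(0.00171)) = 21900
Qc = 21900 = Kc, so the system is already at equilibrium.

no net change (already at equilibrium)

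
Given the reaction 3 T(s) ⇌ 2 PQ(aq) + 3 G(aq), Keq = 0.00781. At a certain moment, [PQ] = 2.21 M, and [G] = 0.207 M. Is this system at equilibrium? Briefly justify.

(T is a pure solid — omitted from Q.)
Q = [PQ]²·[G]³ = (2.21)²·(0.207)³ = 0.0433
Q = 0.0433 > Keq = 0.00781: net reverse reaction.

no; Q > K, reaction proceeds in reverse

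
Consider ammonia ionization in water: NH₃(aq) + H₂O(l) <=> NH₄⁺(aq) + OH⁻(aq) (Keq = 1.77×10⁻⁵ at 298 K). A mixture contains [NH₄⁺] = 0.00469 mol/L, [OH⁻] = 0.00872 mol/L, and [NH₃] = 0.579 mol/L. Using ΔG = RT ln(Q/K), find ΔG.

(H₂O is a pure liquid — omitted from Q.)
Q = [NH₄⁺]·[OH⁻] / [NH₃] = (0.00469)·(0.00872) / (0.579) = 7.06×10⁻⁵
ΔG = RT ln(Q/Keq) = (8.314 J mol⁻¹ K⁻¹)(298 K) × ln(7.06×10⁻⁵/1.77×10⁻⁵)
   = (2.478 kJ/mol)(1.383) = 3.43 kJ/mol
ΔG > 0, so the forward reaction is non-spontaneous (proceeds in reverse).

ΔG = 3.43 kJ/mol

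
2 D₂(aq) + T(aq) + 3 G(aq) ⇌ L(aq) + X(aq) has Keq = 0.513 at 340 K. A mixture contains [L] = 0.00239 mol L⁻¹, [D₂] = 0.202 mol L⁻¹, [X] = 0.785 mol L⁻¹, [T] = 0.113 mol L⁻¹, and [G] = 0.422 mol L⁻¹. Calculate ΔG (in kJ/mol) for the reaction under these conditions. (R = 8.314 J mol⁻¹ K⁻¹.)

Q = [L]·[X] / ([D₂]²·[T]·[G]³) = (0.00239)·(0.785) / ((0.202)²·(0.113)·(0.422)³) = 5.41
ΔG = RT ln(Q/Keq) = (8.314 J mol⁻¹ K⁻¹)(340 K) × ln(5.41/0.513)
   = (2.827 kJ/mol)(2.356) = 6.66 kJ/mol
ΔG > 0, so the forward reaction is non-spontaneous (proceeds in reverse).

ΔG = 6.66 kJ/mol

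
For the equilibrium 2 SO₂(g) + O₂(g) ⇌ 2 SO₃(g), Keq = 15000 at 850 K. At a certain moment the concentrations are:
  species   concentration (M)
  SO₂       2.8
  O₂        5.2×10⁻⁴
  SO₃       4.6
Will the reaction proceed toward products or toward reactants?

toward products

Q = [SO₃]² / ([SO₂]²·[O₂]) = (4.6)² / ((2.8)²·(5.2×10⁻⁴)) = 5200
Q = 5200 < Keq = 15000, so the forward reaction proceeds.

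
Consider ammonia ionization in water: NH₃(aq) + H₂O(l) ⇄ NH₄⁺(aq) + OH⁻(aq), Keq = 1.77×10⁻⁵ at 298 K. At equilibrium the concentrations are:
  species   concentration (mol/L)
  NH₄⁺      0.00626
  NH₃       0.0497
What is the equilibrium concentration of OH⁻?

[OH⁻] = 1.41×10⁻⁴ mol/L

(H₂O is a pure liquid — omitted from Keq.)
At equilibrium, Keq = [NH₄⁺]·[OH⁻] / [NH₃] = 1.77×10⁻⁵.
(0.00626)·([OH⁻]) / (0.0497) = 1.77×10⁻⁵
[OH⁻] = 1.41×10⁻⁴ mol/L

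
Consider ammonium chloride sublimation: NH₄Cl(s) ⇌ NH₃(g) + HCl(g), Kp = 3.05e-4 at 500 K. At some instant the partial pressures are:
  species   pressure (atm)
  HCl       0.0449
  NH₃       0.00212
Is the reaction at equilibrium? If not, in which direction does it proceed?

to the right

(NH₄Cl is a pure solid — omitted from Qp.)
Qp = P(NH₃)·P(HCl) = (0.00212)·(0.0449) = 9.52e-5
Qp = 9.52e-5 < Kp = 3.05e-4, so the forward reaction proceeds.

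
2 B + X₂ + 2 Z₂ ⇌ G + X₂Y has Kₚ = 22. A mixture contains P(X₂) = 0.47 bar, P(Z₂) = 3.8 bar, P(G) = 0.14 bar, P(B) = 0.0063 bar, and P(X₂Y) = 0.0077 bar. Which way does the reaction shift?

Qₚ = P(G)·P(X₂Y) / (P(B)²·P(X₂)·P(Z₂)²) = (0.14)·(0.0077) / ((0.0063)²·(0.47)·(3.8)²) = 4.0
Qₚ = 4.0 < Kₚ = 22, so the forward reaction proceeds.

toward products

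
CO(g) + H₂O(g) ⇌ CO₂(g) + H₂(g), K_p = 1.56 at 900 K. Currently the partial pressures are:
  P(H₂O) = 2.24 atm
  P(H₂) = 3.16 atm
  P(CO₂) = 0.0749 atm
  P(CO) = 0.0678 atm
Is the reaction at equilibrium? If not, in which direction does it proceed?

Q_p = P(CO₂)·P(H₂) / (P(CO)·P(H₂O)) = (0.0749)·(3.16) / ((0.0678)·(2.24)) = 1.56
Q_p = 1.56 = K_p, so the system is already at equilibrium.

at equilibrium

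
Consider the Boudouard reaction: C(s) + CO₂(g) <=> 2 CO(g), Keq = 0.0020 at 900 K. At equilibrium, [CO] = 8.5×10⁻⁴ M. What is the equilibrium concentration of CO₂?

[CO₂] = 3.6×10⁻⁴ M

(C is a pure solid — omitted from Keq.)
At equilibrium, Keq = [CO]² / [CO₂] = 0.0020.
(8.5×10⁻⁴)² / ([CO₂]) = 0.0020
[CO₂] = 3.61×10⁻⁴ = 3.6×10⁻⁴ M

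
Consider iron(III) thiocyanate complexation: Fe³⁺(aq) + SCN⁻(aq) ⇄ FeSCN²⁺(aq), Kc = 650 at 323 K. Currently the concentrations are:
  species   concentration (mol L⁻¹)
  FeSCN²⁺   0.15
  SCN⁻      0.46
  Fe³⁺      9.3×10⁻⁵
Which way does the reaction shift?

Qc = [FeSCN²⁺] / ([Fe³⁺]·[SCN⁻]) = (0.15) / ((9.3×10⁻⁵)·(0.46)) = 3500
Qc = 3500 > Kc = 650, so the reverse reaction proceeds.

toward reactants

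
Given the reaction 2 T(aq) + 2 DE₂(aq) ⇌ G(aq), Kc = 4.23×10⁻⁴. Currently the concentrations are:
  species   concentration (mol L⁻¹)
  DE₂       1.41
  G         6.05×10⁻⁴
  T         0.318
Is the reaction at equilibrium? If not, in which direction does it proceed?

in the reverse direction

Qc = [G] / ([T]²·[DE₂]²) = (6.05×10⁻⁴) / ((0.318)²·(1.41)²) = 0.00301
Qc = 0.00301 > Kc = 4.23×10⁻⁴, so the reverse reaction proceeds.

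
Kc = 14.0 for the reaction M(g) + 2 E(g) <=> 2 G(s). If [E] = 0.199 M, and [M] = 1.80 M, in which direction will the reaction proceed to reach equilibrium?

neither direction; the system is at equilibrium

(G is a pure solid — omitted from Qc.)
Qc = 1 / ([M]·[E]²) = 1 / ((1.80)·(0.199)²) = 14.0
Qc = 14.0 = Kc, so the system is already at equilibrium.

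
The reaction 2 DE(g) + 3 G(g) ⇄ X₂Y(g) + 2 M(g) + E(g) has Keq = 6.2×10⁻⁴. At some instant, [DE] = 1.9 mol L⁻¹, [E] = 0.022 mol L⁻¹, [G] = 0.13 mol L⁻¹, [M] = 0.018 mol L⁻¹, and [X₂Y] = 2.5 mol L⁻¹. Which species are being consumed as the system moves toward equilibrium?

Q = [X₂Y]·[M]²·[E] / ([DE]²·[G]³) = (2.5)·(0.018)²·(0.022) / ((1.9)²·(0.13)³) = 0.0022
Q = 0.0022 > Keq = 6.2×10⁻⁴: net reverse reaction.

X₂Y, M, E (products)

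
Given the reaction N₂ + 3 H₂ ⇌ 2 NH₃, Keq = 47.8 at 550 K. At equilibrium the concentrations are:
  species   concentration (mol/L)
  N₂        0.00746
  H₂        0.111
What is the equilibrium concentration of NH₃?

At equilibrium, Keq = [NH₃]² / ([N₂]·[H₂]³) = 47.8.
([NH₃])² / ((0.00746)·(0.111)³) = 47.8
[NH₃]² = 4.88×10⁻⁴ ⇒ [NH₃] = 0.0221 mol/L

[NH₃] = 0.0221 mol/L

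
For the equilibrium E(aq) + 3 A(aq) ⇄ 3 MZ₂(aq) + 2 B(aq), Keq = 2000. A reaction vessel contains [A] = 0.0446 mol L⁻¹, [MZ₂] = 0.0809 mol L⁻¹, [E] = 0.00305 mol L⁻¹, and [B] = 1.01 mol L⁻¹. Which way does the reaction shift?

Q = [MZ₂]³·[B]² / ([E]·[A]³) = (0.0809)³·(1.01)² / ((0.00305)·(0.0446)³) = 2000
Q = 2000 = Keq, so the system is already at equilibrium.

at equilibrium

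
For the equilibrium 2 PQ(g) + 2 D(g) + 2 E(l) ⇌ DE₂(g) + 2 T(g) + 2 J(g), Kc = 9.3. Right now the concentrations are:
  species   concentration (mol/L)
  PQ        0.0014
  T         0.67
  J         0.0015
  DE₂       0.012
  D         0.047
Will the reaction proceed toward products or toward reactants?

forward (toward products)

(E is a pure liquid — omitted from Qc.)
Qc = [DE₂]·[T]²·[J]² / ([PQ]²·[D]²) = (0.012)·(0.67)²·(0.0015)² / ((0.0014)²·(0.047)²) = 2.8
Qc = 2.8 < Kc = 9.3, so the forward reaction proceeds.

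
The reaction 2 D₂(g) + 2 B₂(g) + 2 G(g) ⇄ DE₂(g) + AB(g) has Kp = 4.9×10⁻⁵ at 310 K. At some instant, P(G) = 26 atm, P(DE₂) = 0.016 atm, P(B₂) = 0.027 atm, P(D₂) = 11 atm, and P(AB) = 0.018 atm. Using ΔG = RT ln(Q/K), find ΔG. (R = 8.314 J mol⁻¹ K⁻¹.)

Qp = P(DE₂)·P(AB) / (P(D₂)²·P(B₂)²·P(G)²) = (0.016)·(0.018) / ((11)²·(0.027)²·(26)²) = 4.83×10⁻⁶
ΔG = RT ln(Qp/Kp) = (8.314 J mol⁻¹ K⁻¹)(310 K) × ln(4.83×10⁻⁶/4.9×10⁻⁵)
   = (2.577 kJ/mol)(-2.317) = -5.97 kJ/mol
ΔG < 0, so the forward reaction is spontaneous (proceeds forward).

ΔG = -5.97 kJ/mol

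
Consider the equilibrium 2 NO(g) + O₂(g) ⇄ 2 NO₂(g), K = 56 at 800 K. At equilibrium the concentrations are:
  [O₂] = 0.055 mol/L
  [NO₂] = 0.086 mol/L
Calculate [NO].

At equilibrium, K = [NO₂]² / ([NO]²·[O₂]) = 56.
(0.086)² / (([NO])²·(0.055)) = 56
[NO]² = 0.00240 ⇒ [NO] = 0.049 mol/L

[NO] = 0.049 mol/L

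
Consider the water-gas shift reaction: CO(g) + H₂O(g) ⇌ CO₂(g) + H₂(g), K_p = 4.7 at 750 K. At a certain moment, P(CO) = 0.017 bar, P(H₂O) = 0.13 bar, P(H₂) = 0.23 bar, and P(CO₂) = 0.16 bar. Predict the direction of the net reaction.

in the reverse direction

Q_p = P(CO₂)·P(H₂) / (P(CO)·P(H₂O)) = (0.16)·(0.23) / ((0.017)·(0.13)) = 17
Q_p = 17 > K_p = 4.7, so the reverse reaction proceeds.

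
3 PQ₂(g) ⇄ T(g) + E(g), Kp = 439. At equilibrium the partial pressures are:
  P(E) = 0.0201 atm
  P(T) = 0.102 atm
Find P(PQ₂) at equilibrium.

At equilibrium, Kp = P(T)·P(E) / P(PQ₂)³ = 439.
(0.102)·(0.0201) / (P(PQ₂))³ = 439
P(PQ₂)³ = 4.67×10⁻⁶ ⇒ P(PQ₂) = 0.0167 atm

P(PQ₂) = 0.0167 atm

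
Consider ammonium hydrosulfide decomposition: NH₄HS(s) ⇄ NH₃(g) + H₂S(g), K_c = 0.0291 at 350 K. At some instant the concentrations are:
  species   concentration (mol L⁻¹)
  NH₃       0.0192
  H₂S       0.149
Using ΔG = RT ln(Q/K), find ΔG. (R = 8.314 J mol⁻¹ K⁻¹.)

ΔG = -6.75 kJ/mol

(NH₄HS is a pure solid — omitted from Q_c.)
Q_c = [NH₃]·[H₂S] = (0.0192)·(0.149) = 0.00286
ΔG = RT ln(Q_c/K_c) = (8.314 J mol⁻¹ K⁻¹)(350 K) × ln(0.00286/0.0291)
   = (2.910 kJ/mol)(-2.320) = -6.75 kJ/mol
ΔG < 0, so the forward reaction is spontaneous (proceeds forward).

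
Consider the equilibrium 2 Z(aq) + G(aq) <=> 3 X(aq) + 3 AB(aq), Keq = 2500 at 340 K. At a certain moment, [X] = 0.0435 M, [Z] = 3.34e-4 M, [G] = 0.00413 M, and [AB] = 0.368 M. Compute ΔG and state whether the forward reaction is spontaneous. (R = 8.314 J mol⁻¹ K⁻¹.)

ΔG = 3.59 kJ/mol; the forward reaction is non-spontaneous

Q = [X]³·[AB]³ / ([Z]²·[G]) = (0.0435)³·(0.368)³ / ((3.34e-4)²·(0.00413)) = 8900
ΔG = RT ln(Q/Keq) = (8.314 J mol⁻¹ K⁻¹)(340 K) × ln(8900/2500)
   = (2.827 kJ/mol)(1.270) = 3.59 kJ/mol
ΔG > 0, so the forward reaction is non-spontaneous (proceeds in reverse).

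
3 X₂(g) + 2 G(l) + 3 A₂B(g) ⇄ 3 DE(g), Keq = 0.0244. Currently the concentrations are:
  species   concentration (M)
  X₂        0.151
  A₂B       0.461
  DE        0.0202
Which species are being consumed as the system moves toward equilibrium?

none (at equilibrium)

(G is a pure liquid — omitted from Q.)
Q = [DE]³ / ([X₂]³·[A₂B]³) = (0.0202)³ / ((0.151)³·(0.461)³) = 0.0244
Q = 0.0244 = Keq; the system is at equilibrium.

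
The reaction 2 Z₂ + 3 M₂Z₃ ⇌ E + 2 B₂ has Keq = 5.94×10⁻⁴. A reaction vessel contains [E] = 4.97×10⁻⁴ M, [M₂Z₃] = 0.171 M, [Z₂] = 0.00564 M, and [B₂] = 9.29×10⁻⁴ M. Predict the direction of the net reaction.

Q = [E]·[B₂]² / ([Z₂]²·[M₂Z₃]³) = (4.97×10⁻⁴)·(9.29×10⁻⁴)² / ((0.00564)²·(0.171)³) = 0.00270
Q = 0.00270 > Keq = 5.94×10⁻⁴, so the reverse reaction proceeds.

in the reverse direction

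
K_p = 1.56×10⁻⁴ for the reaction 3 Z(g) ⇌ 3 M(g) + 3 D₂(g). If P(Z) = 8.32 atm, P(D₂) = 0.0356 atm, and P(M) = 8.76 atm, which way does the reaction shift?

forward (toward products)

Q_p = P(M)³·P(D₂)³ / P(Z)³ = (8.76)³·(0.0356)³ / (8.32)³ = 5.27×10⁻⁵
Q_p = 5.27×10⁻⁵ < K_p = 1.56×10⁻⁴, so the forward reaction proceeds.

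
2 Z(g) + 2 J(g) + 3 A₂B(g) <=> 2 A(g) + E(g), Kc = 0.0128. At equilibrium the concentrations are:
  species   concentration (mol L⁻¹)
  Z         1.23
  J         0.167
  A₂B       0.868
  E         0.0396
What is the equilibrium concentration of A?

At equilibrium, Kc = [A]²·[E] / ([Z]²·[J]²·[A₂B]³) = 0.0128.
([A])²·(0.0396) / ((1.23)²·(0.167)²·(0.868)³) = 0.0128
[A]² = 0.00892 ⇒ [A] = 0.0944 mol L⁻¹

[A] = 0.0944 mol L⁻¹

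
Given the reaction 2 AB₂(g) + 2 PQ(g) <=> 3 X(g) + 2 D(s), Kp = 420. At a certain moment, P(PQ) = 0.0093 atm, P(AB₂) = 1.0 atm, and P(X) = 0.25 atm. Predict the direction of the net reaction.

(D is a pure solid — omitted from Qp.)
Qp = P(X)³ / (P(AB₂)²·P(PQ)²) = (0.25)³ / ((1.0)²·(0.0093)²) = 180
Qp = 180 < Kp = 420, so the forward reaction proceeds.

in the forward direction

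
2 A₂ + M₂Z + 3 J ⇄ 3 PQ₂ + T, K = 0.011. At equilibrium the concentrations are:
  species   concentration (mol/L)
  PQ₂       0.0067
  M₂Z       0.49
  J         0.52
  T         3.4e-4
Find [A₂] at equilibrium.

[A₂] = 3.7e-4 mol/L

At equilibrium, K = [PQ₂]³·[T] / ([A₂]²·[M₂Z]·[J]³) = 0.011.
(0.0067)³·(3.4e-4) / (([A₂])²·(0.49)·(0.52)³) = 0.011
[A₂]² = 1.35e-7 ⇒ [A₂] = 3.7e-4 mol/L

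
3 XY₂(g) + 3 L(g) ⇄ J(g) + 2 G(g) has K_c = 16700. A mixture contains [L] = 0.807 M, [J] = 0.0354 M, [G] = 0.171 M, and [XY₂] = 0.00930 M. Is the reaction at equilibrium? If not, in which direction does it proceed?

Q_c = [J]·[G]² / ([XY₂]³·[L]³) = (0.0354)·(0.171)² / ((0.00930)³·(0.807)³) = 2450
Q_c = 2450 < K_c = 16700, so the forward reaction proceeds.

toward products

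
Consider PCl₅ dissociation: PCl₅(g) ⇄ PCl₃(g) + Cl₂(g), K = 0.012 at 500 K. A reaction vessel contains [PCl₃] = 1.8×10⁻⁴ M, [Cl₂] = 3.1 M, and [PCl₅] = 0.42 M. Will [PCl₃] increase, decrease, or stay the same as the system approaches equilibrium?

Q = [PCl₃]·[Cl₂] / [PCl₅] = (1.8×10⁻⁴)·(3.1) / (0.42) = 0.0013
Q = 0.0013 < K = 0.012: net forward reaction.
PCl₃ is a product, so it increases.

increase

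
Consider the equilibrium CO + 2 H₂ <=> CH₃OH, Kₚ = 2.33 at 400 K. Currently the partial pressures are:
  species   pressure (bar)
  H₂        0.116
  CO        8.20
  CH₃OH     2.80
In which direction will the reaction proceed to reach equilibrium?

in the reverse direction

Qₚ = P(CH₃OH) / (P(CO)·P(H₂)²) = (2.80) / ((8.20)·(0.116)²) = 25.4
Qₚ = 25.4 > Kₚ = 2.33, so the reverse reaction proceeds.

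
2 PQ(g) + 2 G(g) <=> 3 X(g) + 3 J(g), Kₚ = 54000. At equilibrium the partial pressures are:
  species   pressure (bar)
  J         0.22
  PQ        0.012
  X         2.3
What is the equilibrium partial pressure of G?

P(G) = 0.13 bar

At equilibrium, Kₚ = P(X)³·P(J)³ / (P(PQ)²·P(G)²) = 54000.
(2.3)³·(0.22)³ / ((0.012)²·(P(G))²) = 54000
P(G)² = 0.0167 ⇒ P(G) = 0.13 bar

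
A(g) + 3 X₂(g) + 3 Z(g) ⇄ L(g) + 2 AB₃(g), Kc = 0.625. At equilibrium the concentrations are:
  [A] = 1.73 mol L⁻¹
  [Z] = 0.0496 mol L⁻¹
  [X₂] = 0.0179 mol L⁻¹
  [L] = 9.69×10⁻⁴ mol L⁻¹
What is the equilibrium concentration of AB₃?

[AB₃] = 8.84×10⁻⁴ mol L⁻¹

At equilibrium, Kc = [L]·[AB₃]² / ([A]·[X₂]³·[Z]³) = 0.625.
(9.69×10⁻⁴)·([AB₃])² / ((1.73)·(0.0179)³·(0.0496)³) = 0.625
[AB₃]² = 7.81×10⁻⁷ ⇒ [AB₃] = 8.84×10⁻⁴ mol L⁻¹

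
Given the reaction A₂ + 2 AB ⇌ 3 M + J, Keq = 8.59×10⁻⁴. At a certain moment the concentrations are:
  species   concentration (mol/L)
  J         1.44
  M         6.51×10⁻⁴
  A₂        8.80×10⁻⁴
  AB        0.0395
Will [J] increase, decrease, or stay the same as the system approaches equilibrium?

increase

Q = [M]³·[J] / ([A₂]·[AB]²) = (6.51×10⁻⁴)³·(1.44) / ((8.80×10⁻⁴)·(0.0395)²) = 2.89×10⁻⁴
Q = 2.89×10⁻⁴ < Keq = 8.59×10⁻⁴: net forward reaction.
J is a product, so it increases.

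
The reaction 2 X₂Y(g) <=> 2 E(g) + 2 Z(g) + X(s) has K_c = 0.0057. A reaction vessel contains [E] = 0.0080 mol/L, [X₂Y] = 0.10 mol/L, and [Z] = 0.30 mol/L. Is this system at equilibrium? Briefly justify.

(X is a pure solid — omitted from Q_c.)
Q_c = [E]²·[Z]² / [X₂Y]² = (0.0080)²·(0.30)² / (0.10)² = 5.8×10⁻⁴
Q_c = 5.8×10⁻⁴ < K_c = 0.0057: net forward reaction.

no; Q < K, reaction proceeds forward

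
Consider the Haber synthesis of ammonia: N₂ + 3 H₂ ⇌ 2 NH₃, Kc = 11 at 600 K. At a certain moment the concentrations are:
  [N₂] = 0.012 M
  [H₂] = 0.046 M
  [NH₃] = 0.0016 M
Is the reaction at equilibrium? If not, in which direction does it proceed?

toward products

Qc = [NH₃]² / ([N₂]·[H₂]³) = (0.0016)² / ((0.012)·(0.046)³) = 2.2
Qc = 2.2 < Kc = 11, so the forward reaction proceeds.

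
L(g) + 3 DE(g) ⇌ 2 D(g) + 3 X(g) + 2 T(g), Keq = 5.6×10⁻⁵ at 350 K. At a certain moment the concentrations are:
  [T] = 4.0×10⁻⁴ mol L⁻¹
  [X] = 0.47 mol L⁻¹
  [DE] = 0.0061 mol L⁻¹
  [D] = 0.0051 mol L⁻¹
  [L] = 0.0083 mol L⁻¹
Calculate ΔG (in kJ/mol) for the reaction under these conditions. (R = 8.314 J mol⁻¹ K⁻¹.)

ΔG = 4.10 kJ/mol

Q = [D]²·[X]³·[T]² / ([L]·[DE]³) = (0.0051)²·(0.47)³·(4.0×10⁻⁴)² / ((0.0083)·(0.0061)³) = 2.29×10⁻⁴
ΔG = RT ln(Q/Keq) = (8.314 J mol⁻¹ K⁻¹)(350 K) × ln(2.29×10⁻⁴/5.6×10⁻⁵)
   = (2.910 kJ/mol)(1.408) = 4.10 kJ/mol
ΔG > 0, so the forward reaction is non-spontaneous (proceeds in reverse).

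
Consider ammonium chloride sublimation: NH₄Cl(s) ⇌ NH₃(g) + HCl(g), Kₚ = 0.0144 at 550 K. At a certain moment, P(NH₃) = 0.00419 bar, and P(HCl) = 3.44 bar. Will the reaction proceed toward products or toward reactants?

no net change (already at equilibrium)

(NH₄Cl is a pure solid — omitted from Qₚ.)
Qₚ = P(NH₃)·P(HCl) = (0.00419)·(3.44) = 0.0144
Qₚ = 0.0144 = Kₚ, so the system is already at equilibrium.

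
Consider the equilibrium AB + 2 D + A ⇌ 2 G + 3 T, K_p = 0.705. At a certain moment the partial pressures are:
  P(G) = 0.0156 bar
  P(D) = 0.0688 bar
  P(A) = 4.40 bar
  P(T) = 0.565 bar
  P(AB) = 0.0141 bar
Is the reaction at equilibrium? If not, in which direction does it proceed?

in the forward direction

Q_p = P(G)²·P(T)³ / (P(AB)·P(D)²·P(A)) = (0.0156)²·(0.565)³ / ((0.0141)·(0.0688)²·(4.40)) = 0.149
Q_p = 0.149 < K_p = 0.705, so the forward reaction proceeds.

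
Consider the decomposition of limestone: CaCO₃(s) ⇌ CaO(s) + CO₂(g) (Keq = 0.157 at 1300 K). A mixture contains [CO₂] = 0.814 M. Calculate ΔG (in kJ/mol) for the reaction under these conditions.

ΔG = 17.8 kJ/mol

(CaCO₃, CaO are pure solids — omitted from Q.)
Q = [CO₂] = 0.814
ΔG = RT ln(Q/Keq) = (8.314 J mol⁻¹ K⁻¹)(1300 K) × ln(0.814/0.157)
   = (10.81 kJ/mol)(1.646) = 17.8 kJ/mol
ΔG > 0, so the forward reaction is non-spontaneous (proceeds in reverse).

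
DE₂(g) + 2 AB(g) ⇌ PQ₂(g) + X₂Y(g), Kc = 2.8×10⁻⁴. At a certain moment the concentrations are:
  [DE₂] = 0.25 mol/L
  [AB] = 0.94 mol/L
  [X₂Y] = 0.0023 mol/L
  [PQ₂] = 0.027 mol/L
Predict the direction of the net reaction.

neither direction; the system is at equilibrium

Qc = [PQ₂]·[X₂Y] / ([DE₂]·[AB]²) = (0.027)·(0.0023) / ((0.25)·(0.94)²) = 2.8×10⁻⁴
Qc = 2.8×10⁻⁴ = Kc, so the system is already at equilibrium.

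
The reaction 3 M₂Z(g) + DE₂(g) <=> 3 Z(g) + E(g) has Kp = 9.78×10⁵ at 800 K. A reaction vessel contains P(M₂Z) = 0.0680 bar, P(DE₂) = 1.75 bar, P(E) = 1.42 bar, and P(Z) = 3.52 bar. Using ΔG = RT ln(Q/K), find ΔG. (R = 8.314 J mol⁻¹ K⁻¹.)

Qp = P(Z)³·P(E) / (P(M₂Z)³·P(DE₂)) = (3.52)³·(1.42) / ((0.0680)³·(1.75)) = 1.13×10⁵
ΔG = RT ln(Qp/Kp) = (8.314 J mol⁻¹ K⁻¹)(800 K) × ln(1.13×10⁵/9.78×10⁵)
   = (6.651 kJ/mol)(-2.158) = -14.4 kJ/mol
ΔG < 0, so the forward reaction is spontaneous (proceeds forward).

ΔG = -14.4 kJ/mol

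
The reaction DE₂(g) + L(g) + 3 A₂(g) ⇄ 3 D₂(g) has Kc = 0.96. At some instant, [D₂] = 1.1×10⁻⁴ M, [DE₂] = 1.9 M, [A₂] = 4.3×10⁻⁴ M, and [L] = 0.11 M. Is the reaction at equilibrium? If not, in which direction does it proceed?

to the right

Qc = [D₂]³ / ([DE₂]·[L]·[A₂]³) = (1.1×10⁻⁴)³ / ((1.9)·(0.11)·(4.3×10⁻⁴)³) = 0.080
Qc = 0.080 < Kc = 0.96, so the forward reaction proceeds.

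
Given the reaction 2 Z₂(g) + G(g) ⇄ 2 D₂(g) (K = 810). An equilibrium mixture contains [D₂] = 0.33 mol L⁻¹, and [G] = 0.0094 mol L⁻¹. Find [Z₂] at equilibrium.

[Z₂] = 0.12 mol L⁻¹

At equilibrium, K = [D₂]² / ([Z₂]²·[G]) = 810.
(0.33)² / (([Z₂])²·(0.0094)) = 810
[Z₂]² = 0.0143 ⇒ [Z₂] = 0.12 mol L⁻¹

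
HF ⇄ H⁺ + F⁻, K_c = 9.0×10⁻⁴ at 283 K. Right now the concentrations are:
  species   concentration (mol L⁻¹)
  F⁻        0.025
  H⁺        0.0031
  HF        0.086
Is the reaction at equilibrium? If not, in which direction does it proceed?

neither direction; the system is at equilibrium

Q_c = [H⁺]·[F⁻] / [HF] = (0.0031)·(0.025) / (0.086) = 9.0×10⁻⁴
Q_c = 9.0×10⁻⁴ = K_c, so the system is already at equilibrium.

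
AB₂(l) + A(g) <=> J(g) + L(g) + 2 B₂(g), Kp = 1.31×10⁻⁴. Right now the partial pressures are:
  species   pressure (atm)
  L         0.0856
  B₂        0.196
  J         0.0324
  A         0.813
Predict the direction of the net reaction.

at equilibrium

(AB₂ is a pure liquid — omitted from Qp.)
Qp = P(J)·P(L)·P(B₂)² / P(A) = (0.0324)·(0.0856)·(0.196)² / (0.813) = 1.31×10⁻⁴
Qp = 1.31×10⁻⁴ = Kp, so the system is already at equilibrium.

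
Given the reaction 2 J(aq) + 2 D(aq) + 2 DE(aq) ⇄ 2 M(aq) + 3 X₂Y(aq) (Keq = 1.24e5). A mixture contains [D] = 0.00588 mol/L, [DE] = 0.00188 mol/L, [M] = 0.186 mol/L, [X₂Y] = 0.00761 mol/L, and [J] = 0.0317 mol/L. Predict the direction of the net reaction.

at equilibrium

Q = [M]²·[X₂Y]³ / ([J]²·[D]²·[DE]²) = (0.186)²·(0.00761)³ / ((0.0317)²·(0.00588)²·(0.00188)²) = 1.24e5
Q = 1.24e5 = Keq, so the system is already at equilibrium.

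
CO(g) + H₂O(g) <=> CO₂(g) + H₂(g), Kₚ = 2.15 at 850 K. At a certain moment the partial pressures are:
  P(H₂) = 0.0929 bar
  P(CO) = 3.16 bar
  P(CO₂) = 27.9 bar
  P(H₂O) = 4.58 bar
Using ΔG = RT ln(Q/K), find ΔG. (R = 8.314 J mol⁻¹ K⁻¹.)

Qₚ = P(CO₂)·P(H₂) / (P(CO)·P(H₂O)) = (27.9)·(0.0929) / ((3.16)·(4.58)) = 0.179
ΔG = RT ln(Qₚ/Kₚ) = (8.314 J mol⁻¹ K⁻¹)(850 K) × ln(0.179/2.15)
   = (7.067 kJ/mol)(-2.486) = -17.6 kJ/mol
ΔG < 0, so the forward reaction is spontaneous (proceeds forward).

ΔG = -17.6 kJ/mol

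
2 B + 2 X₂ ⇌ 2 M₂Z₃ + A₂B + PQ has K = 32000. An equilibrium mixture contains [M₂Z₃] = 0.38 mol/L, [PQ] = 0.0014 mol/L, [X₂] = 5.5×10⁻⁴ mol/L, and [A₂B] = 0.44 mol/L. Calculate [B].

At equilibrium, K = [M₂Z₃]²·[A₂B]·[PQ] / ([B]²·[X₂]²) = 32000.
(0.38)²·(0.44)·(0.0014) / (([B])²·(5.5×10⁻⁴)²) = 32000
[B]² = 0.00919 ⇒ [B] = 0.096 mol/L

[B] = 0.096 mol/L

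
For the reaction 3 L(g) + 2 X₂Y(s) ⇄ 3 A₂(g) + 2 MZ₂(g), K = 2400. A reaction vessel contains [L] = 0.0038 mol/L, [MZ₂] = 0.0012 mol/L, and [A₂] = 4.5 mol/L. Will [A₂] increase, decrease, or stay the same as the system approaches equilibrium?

(X₂Y is a pure solid — omitted from Q.)
Q = [A₂]³·[MZ₂]² / [L]³ = (4.5)³·(0.0012)² / (0.0038)³ = 2400
Q = 2400 = K; the system is at equilibrium.

stay the same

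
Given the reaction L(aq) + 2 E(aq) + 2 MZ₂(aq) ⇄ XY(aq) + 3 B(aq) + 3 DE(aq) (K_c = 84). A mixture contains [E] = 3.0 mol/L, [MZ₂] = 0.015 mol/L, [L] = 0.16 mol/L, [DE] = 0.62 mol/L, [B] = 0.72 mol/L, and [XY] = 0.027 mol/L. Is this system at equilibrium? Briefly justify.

Q_c = [XY]·[B]³·[DE]³ / ([L]·[E]²·[MZ₂]²) = (0.027)·(0.72)³·(0.62)³ / ((0.16)·(3.0)²·(0.015)²) = 7.4
Q_c = 7.4 < K_c = 84: net forward reaction.

no; Q < K, reaction proceeds forward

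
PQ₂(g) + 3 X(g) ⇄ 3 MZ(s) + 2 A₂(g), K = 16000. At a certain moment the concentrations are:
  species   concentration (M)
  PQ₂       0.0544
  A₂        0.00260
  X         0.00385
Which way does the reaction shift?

to the right

(MZ is a pure solid — omitted from Q.)
Q = [A₂]² / ([PQ₂]·[X]³) = (0.00260)² / ((0.0544)·(0.00385)³) = 2180
Q = 2180 < K = 16000, so the forward reaction proceeds.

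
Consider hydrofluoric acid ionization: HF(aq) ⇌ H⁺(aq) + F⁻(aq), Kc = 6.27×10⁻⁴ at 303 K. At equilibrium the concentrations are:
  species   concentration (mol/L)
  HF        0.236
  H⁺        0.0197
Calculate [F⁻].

[F⁻] = 0.00751 mol/L

At equilibrium, Kc = [H⁺]·[F⁻] / [HF] = 6.27×10⁻⁴.
(0.0197)·([F⁻]) / (0.236) = 6.27×10⁻⁴
[F⁻] = 0.00751 mol/L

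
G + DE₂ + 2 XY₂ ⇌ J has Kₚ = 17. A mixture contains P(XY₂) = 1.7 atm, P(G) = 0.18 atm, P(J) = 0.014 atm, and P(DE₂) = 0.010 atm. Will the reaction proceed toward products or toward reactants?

Qₚ = P(J) / (P(G)·P(DE₂)·P(XY₂)²) = (0.014) / ((0.18)·(0.010)·(1.7)²) = 2.7
Qₚ = 2.7 < Kₚ = 17, so the forward reaction proceeds.

toward products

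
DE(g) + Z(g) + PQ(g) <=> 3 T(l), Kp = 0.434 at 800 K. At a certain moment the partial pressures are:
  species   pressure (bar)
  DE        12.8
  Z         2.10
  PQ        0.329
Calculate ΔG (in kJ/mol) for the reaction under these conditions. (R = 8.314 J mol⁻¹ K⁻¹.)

(T is a pure liquid — omitted from Qp.)
Qp = 1 / (P(DE)·P(Z)·P(PQ)) = 1 / ((12.8)·(2.10)·(0.329)) = 0.113
ΔG = RT ln(Qp/Kp) = (8.314 J mol⁻¹ K⁻¹)(800 K) × ln(0.113/0.434)
   = (6.651 kJ/mol)(-1.346) = -8.95 kJ/mol
ΔG < 0, so the forward reaction is spontaneous (proceeds forward).

ΔG = -8.95 kJ/mol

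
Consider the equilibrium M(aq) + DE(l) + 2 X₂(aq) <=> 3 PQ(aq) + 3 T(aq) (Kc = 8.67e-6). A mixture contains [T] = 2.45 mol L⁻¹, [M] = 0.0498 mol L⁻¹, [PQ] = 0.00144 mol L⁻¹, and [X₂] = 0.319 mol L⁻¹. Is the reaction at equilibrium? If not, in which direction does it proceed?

neither direction; the system is at equilibrium

(DE is a pure liquid — omitted from Qc.)
Qc = [PQ]³·[T]³ / ([M]·[X₂]²) = (0.00144)³·(2.45)³ / ((0.0498)·(0.319)²) = 8.67e-6
Qc = 8.67e-6 = Kc, so the system is already at equilibrium.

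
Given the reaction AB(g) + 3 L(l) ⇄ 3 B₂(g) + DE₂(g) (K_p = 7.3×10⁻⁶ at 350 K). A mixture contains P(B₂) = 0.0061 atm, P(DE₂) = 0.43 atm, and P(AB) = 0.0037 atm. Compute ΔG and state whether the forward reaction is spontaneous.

ΔG = 3.74 kJ/mol; the forward reaction is non-spontaneous

(L is a pure liquid — omitted from Q_p.)
Q_p = P(B₂)³·P(DE₂) / P(AB) = (0.0061)³·(0.43) / (0.0037) = 2.64×10⁻⁵
ΔG = RT ln(Q_p/K_p) = (8.314 J mol⁻¹ K⁻¹)(350 K) × ln(2.64×10⁻⁵/7.3×10⁻⁶)
   = (2.910 kJ/mol)(1.285) = 3.74 kJ/mol
ΔG > 0, so the forward reaction is non-spontaneous (proceeds in reverse).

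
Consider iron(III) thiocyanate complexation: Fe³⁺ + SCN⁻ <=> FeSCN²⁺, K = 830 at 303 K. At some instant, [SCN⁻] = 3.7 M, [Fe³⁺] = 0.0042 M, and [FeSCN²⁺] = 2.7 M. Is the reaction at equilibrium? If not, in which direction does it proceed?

Q = [FeSCN²⁺] / ([Fe³⁺]·[SCN⁻]) = (2.7) / ((0.0042)·(3.7)) = 170
Q = 170 < K = 830, so the forward reaction proceeds.

in the forward direction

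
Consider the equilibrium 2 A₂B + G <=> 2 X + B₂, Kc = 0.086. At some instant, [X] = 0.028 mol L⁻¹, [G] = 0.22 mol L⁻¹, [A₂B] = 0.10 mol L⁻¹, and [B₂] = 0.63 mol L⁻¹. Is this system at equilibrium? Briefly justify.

Qc = [X]²·[B₂] / ([A₂B]²·[G]) = (0.028)²·(0.63) / ((0.10)²·(0.22)) = 0.22
Qc = 0.22 > Kc = 0.086: net reverse reaction.

no; Q > K, reaction proceeds in reverse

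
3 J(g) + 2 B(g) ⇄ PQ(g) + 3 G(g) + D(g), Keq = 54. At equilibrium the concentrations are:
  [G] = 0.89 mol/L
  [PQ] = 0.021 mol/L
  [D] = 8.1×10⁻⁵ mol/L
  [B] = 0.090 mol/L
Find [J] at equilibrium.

[J] = 0.014 mol/L

At equilibrium, Keq = [PQ]·[G]³·[D] / ([J]³·[B]²) = 54.
(0.021)·(0.89)³·(8.1×10⁻⁵) / (([J])³·(0.090)²) = 54
[J]³ = 2.74×10⁻⁶ ⇒ [J] = 0.014 mol/L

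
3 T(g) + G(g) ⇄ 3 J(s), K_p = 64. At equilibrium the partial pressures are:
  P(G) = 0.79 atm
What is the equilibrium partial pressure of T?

(J is a pure solid — omitted from K_p.)
At equilibrium, K_p = 1 / (P(T)³·P(G)) = 64.
1 / ((P(T))³·(0.79)) = 64
P(T)³ = 0.0198 ⇒ P(T) = 0.27 atm

P(T) = 0.27 atm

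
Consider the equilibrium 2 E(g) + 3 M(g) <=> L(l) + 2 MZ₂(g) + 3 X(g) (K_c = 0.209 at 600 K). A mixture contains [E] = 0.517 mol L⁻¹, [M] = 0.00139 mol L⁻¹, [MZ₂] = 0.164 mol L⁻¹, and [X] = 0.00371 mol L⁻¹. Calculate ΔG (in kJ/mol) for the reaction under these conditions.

ΔG = 11.0 kJ/mol

(L is a pure liquid — omitted from Q_c.)
Q_c = [MZ₂]²·[X]³ / ([E]²·[M]³) = (0.164)²·(0.00371)³ / ((0.517)²·(0.00139)³) = 1.91
ΔG = RT ln(Q_c/K_c) = (8.314 J mol⁻¹ K⁻¹)(600 K) × ln(1.91/0.209)
   = (4.988 kJ/mol)(2.213) = 11.0 kJ/mol
ΔG > 0, so the forward reaction is non-spontaneous (proceeds in reverse).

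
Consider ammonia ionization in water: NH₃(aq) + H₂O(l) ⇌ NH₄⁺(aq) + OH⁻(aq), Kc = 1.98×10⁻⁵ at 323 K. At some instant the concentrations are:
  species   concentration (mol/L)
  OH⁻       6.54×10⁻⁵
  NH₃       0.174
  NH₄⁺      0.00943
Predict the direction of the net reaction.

(H₂O is a pure liquid — omitted from Qc.)
Qc = [NH₄⁺]·[OH⁻] / [NH₃] = (0.00943)·(6.54×10⁻⁵) / (0.174) = 3.54×10⁻⁶
Qc = 3.54×10⁻⁶ < Kc = 1.98×10⁻⁵, so the forward reaction proceeds.

in the forward direction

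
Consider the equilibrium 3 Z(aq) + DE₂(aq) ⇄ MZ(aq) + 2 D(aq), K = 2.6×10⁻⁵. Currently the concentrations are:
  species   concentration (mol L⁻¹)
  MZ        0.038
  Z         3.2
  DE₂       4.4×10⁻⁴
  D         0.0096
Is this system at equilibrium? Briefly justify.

no; Q > K, reaction proceeds in reverse

Q = [MZ]·[D]² / ([Z]³·[DE₂]) = (0.038)·(0.0096)² / ((3.2)³·(4.4×10⁻⁴)) = 2.4×10⁻⁴
Q = 2.4×10⁻⁴ > K = 2.6×10⁻⁵: net reverse reaction.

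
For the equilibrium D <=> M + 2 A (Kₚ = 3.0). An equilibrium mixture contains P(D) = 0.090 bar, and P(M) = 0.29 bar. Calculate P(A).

P(A) = 0.96 bar

At equilibrium, Kₚ = P(M)·P(A)² / P(D) = 3.0.
(0.29)·(P(A))² / (0.090) = 3.0
P(A)² = 0.931 ⇒ P(A) = 0.96 bar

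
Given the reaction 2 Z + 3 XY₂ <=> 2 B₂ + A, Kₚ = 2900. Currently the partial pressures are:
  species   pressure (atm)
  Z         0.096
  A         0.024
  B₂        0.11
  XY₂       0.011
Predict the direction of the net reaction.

to the left

Qₚ = P(B₂)²·P(A) / (P(Z)²·P(XY₂)³) = (0.11)²·(0.024) / ((0.096)²·(0.011)³) = 24000
Qₚ = 24000 > Kₚ = 2900, so the reverse reaction proceeds.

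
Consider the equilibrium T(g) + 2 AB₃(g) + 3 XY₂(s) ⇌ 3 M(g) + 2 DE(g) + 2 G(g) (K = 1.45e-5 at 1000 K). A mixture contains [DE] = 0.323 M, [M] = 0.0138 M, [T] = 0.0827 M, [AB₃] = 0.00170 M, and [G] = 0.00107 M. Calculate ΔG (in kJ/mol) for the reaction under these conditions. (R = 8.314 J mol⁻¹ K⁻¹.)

ΔG = -20.0 kJ/mol

(XY₂ is a pure solid — omitted from Q.)
Q = [M]³·[DE]²·[G]² / ([T]·[AB₃]²) = (0.0138)³·(0.323)²·(0.00107)² / ((0.0827)·(0.00170)²) = 1.31e-6
ΔG = RT ln(Q/K) = (8.314 J mol⁻¹ K⁻¹)(1000 K) × ln(1.31e-6/1.45e-5)
   = (8.314 kJ/mol)(-2.404) = -20.0 kJ/mol
ΔG < 0, so the forward reaction is spontaneous (proceeds forward).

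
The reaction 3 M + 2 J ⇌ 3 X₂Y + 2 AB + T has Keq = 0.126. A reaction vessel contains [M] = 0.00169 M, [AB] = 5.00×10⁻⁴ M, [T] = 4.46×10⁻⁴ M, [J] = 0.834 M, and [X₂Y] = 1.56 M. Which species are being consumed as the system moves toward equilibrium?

Q = [X₂Y]³·[AB]²·[T] / ([M]³·[J]²) = (1.56)³·(5.00×10⁻⁴)²·(4.46×10⁻⁴) / ((0.00169)³·(0.834)²) = 0.126
Q = 0.126 = Keq; the system is at equilibrium.

none (at equilibrium)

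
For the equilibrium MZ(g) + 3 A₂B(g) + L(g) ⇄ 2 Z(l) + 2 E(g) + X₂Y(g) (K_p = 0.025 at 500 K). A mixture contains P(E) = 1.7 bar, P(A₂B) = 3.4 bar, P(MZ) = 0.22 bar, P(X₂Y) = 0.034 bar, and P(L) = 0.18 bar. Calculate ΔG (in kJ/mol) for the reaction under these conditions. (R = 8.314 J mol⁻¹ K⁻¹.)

(Z is a pure liquid — omitted from Q_p.)
Q_p = P(E)²·P(X₂Y) / (P(MZ)·P(A₂B)³·P(L)) = (1.7)²·(0.034) / ((0.22)·(3.4)³·(0.18)) = 0.0631
ΔG = RT ln(Q_p/K_p) = (8.314 J mol⁻¹ K⁻¹)(500 K) × ln(0.0631/0.025)
   = (4.157 kJ/mol)(0.9258) = 3.85 kJ/mol
ΔG > 0, so the forward reaction is non-spontaneous (proceeds in reverse).

ΔG = 3.85 kJ/mol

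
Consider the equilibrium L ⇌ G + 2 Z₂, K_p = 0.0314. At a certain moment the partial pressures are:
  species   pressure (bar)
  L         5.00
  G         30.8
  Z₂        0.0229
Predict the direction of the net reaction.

in the forward direction

Q_p = P(G)·P(Z₂)² / P(L) = (30.8)·(0.0229)² / (5.00) = 0.00323
Q_p = 0.00323 < K_p = 0.0314, so the forward reaction proceeds.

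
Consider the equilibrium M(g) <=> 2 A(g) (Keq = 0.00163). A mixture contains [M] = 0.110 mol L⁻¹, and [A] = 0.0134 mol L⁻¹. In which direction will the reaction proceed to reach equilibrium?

at equilibrium

Q = [A]² / [M] = (0.0134)² / (0.110) = 0.00163
Q = 0.00163 = Keq, so the system is already at equilibrium.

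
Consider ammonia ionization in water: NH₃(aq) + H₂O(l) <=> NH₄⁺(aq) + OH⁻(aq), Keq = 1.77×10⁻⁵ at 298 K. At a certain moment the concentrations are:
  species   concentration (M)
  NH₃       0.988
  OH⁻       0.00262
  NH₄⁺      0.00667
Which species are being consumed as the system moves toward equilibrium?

none (at equilibrium)

(H₂O is a pure liquid — omitted from Q.)
Q = [NH₄⁺]·[OH⁻] / [NH₃] = (0.00667)·(0.00262) / (0.988) = 1.77×10⁻⁵
Q = 1.77×10⁻⁵ = Keq; the system is at equilibrium.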